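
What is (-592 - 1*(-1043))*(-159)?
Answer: -71709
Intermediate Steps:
(-592 - 1*(-1043))*(-159) = (-592 + 1043)*(-159) = 451*(-159) = -71709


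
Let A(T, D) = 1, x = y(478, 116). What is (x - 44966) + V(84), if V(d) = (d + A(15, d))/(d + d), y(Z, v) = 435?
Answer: -7481123/168 ≈ -44531.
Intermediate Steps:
x = 435
V(d) = (1 + d)/(2*d) (V(d) = (d + 1)/(d + d) = (1 + d)/((2*d)) = (1 + d)*(1/(2*d)) = (1 + d)/(2*d))
(x - 44966) + V(84) = (435 - 44966) + (½)*(1 + 84)/84 = -44531 + (½)*(1/84)*85 = -44531 + 85/168 = -7481123/168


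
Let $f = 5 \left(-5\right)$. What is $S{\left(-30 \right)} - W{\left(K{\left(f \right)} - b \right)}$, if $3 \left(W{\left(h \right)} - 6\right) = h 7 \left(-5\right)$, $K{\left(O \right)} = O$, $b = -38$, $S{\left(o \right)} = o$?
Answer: $\frac{347}{3} \approx 115.67$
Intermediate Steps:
$f = -25$
$W{\left(h \right)} = 6 - \frac{35 h}{3}$ ($W{\left(h \right)} = 6 + \frac{h 7 \left(-5\right)}{3} = 6 + \frac{7 h \left(-5\right)}{3} = 6 + \frac{\left(-35\right) h}{3} = 6 - \frac{35 h}{3}$)
$S{\left(-30 \right)} - W{\left(K{\left(f \right)} - b \right)} = -30 - \left(6 - \frac{35 \left(-25 - -38\right)}{3}\right) = -30 - \left(6 - \frac{35 \left(-25 + 38\right)}{3}\right) = -30 - \left(6 - \frac{455}{3}\right) = -30 - - \frac{437}{3} = -30 + \frac{437}{3} = \frac{347}{3}$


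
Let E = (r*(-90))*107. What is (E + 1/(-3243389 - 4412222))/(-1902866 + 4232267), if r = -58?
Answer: 4275964967939/17832987919011 ≈ 0.23978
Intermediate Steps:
E = 558540 (E = -58*(-90)*107 = 5220*107 = 558540)
(E + 1/(-3243389 - 4412222))/(-1902866 + 4232267) = (558540 + 1/(-3243389 - 4412222))/(-1902866 + 4232267) = (558540 + 1/(-7655611))/2329401 = (558540 - 1/7655611)*(1/2329401) = (4275964967939/7655611)*(1/2329401) = 4275964967939/17832987919011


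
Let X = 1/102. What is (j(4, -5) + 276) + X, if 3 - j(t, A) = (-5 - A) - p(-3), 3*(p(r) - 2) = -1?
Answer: 9543/34 ≈ 280.68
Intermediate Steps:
p(r) = 5/3 (p(r) = 2 + (⅓)*(-1) = 2 - ⅓ = 5/3)
X = 1/102 ≈ 0.0098039
j(t, A) = 29/3 + A (j(t, A) = 3 - ((-5 - A) - 1*5/3) = 3 - ((-5 - A) - 5/3) = 3 - (-20/3 - A) = 3 + (20/3 + A) = 29/3 + A)
(j(4, -5) + 276) + X = ((29/3 - 5) + 276) + 1/102 = (14/3 + 276) + 1/102 = 842/3 + 1/102 = 9543/34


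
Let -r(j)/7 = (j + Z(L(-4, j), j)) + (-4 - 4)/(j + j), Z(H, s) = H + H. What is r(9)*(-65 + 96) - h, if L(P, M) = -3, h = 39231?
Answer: -358070/9 ≈ -39786.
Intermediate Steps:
Z(H, s) = 2*H
r(j) = 42 - 7*j + 28/j (r(j) = -7*((j + 2*(-3)) + (-4 - 4)/(j + j)) = -7*((j - 6) - 8*1/(2*j)) = -7*((-6 + j) - 4/j) = -7*(-6 + j - 4/j) = 42 - 7*j + 28/j)
r(9)*(-65 + 96) - h = (42 - 7*9 + 28/9)*(-65 + 96) - 1*39231 = (42 - 63 + 28*(⅑))*31 - 39231 = (42 - 63 + 28/9)*31 - 39231 = -161/9*31 - 39231 = -4991/9 - 39231 = -358070/9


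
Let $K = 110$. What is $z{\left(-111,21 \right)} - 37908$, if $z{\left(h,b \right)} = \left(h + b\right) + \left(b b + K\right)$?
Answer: $-37447$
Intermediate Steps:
$z{\left(h,b \right)} = 110 + b + h + b^{2}$ ($z{\left(h,b \right)} = \left(h + b\right) + \left(b b + 110\right) = \left(b + h\right) + \left(b^{2} + 110\right) = \left(b + h\right) + \left(110 + b^{2}\right) = 110 + b + h + b^{2}$)
$z{\left(-111,21 \right)} - 37908 = \left(110 + 21 - 111 + 21^{2}\right) - 37908 = \left(110 + 21 - 111 + 441\right) - 37908 = 461 - 37908 = -37447$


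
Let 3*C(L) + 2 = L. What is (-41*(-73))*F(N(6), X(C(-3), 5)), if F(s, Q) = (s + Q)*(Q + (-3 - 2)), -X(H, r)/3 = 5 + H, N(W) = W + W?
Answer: -89790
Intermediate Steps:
C(L) = -2/3 + L/3
N(W) = 2*W
X(H, r) = -15 - 3*H (X(H, r) = -3*(5 + H) = -15 - 3*H)
F(s, Q) = (-5 + Q)*(Q + s) (F(s, Q) = (Q + s)*(Q - 5) = (Q + s)*(-5 + Q) = (-5 + Q)*(Q + s))
(-41*(-73))*F(N(6), X(C(-3), 5)) = (-41*(-73))*((-15 - 3*(-2/3 + (1/3)*(-3)))**2 - 5*(-15 - 3*(-2/3 + (1/3)*(-3))) - 10*6 + (-15 - 3*(-2/3 + (1/3)*(-3)))*(2*6)) = 2993*((-15 - 3*(-2/3 - 1))**2 - 5*(-15 - 3*(-2/3 - 1)) - 5*12 + (-15 - 3*(-2/3 - 1))*12) = 2993*((-15 - 3*(-5/3))**2 - 5*(-15 - 3*(-5/3)) - 60 + (-15 - 3*(-5/3))*12) = 2993*((-15 + 5)**2 - 5*(-15 + 5) - 60 + (-15 + 5)*12) = 2993*((-10)**2 - 5*(-10) - 60 - 10*12) = 2993*(100 + 50 - 60 - 120) = 2993*(-30) = -89790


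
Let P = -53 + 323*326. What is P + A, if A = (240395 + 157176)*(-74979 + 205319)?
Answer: 51819509385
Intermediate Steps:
P = 105245 (P = -53 + 105298 = 105245)
A = 51819404140 (A = 397571*130340 = 51819404140)
P + A = 105245 + 51819404140 = 51819509385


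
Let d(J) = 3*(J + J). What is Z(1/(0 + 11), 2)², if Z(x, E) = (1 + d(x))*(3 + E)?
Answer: 7225/121 ≈ 59.711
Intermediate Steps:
d(J) = 6*J (d(J) = 3*(2*J) = 6*J)
Z(x, E) = (1 + 6*x)*(3 + E)
Z(1/(0 + 11), 2)² = (3 + 2 + 18/(0 + 11) + 6*2/(0 + 11))² = (3 + 2 + 18/11 + 6*2/11)² = (3 + 2 + 18*(1/11) + 6*2*(1/11))² = (3 + 2 + 18/11 + 12/11)² = (85/11)² = 7225/121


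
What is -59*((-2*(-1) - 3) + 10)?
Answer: -531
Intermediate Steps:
-59*((-2*(-1) - 3) + 10) = -59*((2 - 3) + 10) = -59*(-1 + 10) = -59*9 = -531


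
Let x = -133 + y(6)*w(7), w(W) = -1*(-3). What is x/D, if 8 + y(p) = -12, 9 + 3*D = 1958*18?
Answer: -193/11745 ≈ -0.016433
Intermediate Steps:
D = 11745 (D = -3 + (1958*18)/3 = -3 + (⅓)*35244 = -3 + 11748 = 11745)
w(W) = 3
y(p) = -20 (y(p) = -8 - 12 = -20)
x = -193 (x = -133 - 20*3 = -133 - 60 = -193)
x/D = -193/11745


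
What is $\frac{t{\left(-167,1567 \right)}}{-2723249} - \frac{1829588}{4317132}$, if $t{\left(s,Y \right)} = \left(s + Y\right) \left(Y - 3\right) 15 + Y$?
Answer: $- \frac{36695268011314}{2939156350467} \approx -12.485$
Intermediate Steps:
$t{\left(s,Y \right)} = Y + 15 \left(-3 + Y\right) \left(Y + s\right)$ ($t{\left(s,Y \right)} = \left(Y + s\right) \left(-3 + Y\right) 15 + Y = \left(-3 + Y\right) \left(Y + s\right) 15 + Y = 15 \left(-3 + Y\right) \left(Y + s\right) + Y = Y + 15 \left(-3 + Y\right) \left(Y + s\right)$)
$\frac{t{\left(-167,1567 \right)}}{-2723249} - \frac{1829588}{4317132} = \frac{\left(-45\right) \left(-167\right) - 68948 + 15 \cdot 1567^{2} + 15 \cdot 1567 \left(-167\right)}{-2723249} - \frac{1829588}{4317132} = \left(7515 - 68948 + 15 \cdot 2455489 - 3925335\right) \left(- \frac{1}{2723249}\right) - \frac{457397}{1079283} = \left(7515 - 68948 + 36832335 - 3925335\right) \left(- \frac{1}{2723249}\right) - \frac{457397}{1079283} = 32845567 \left(- \frac{1}{2723249}\right) - \frac{457397}{1079283} = - \frac{32845567}{2723249} - \frac{457397}{1079283} = - \frac{36695268011314}{2939156350467}$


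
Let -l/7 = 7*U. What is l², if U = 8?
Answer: 153664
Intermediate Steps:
l = -392 (l = -49*8 = -7*56 = -392)
l² = (-392)² = 153664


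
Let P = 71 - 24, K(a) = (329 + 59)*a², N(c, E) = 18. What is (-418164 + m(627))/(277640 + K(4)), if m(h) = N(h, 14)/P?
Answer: -3275615/2223476 ≈ -1.4732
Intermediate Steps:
K(a) = 388*a²
P = 47
m(h) = 18/47
(-418164 + m(627))/(277640 + K(4)) = (-418164 + 18/47)/(277640 + 388*4²) = -19653690/(47*(277640 + 388*16)) = -19653690/(47*(277640 + 6208)) = -19653690/47/283848 = -19653690/47*1/283848 = -3275615/2223476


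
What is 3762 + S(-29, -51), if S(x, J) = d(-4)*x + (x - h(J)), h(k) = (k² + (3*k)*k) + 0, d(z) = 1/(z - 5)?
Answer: -60010/9 ≈ -6667.8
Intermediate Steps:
d(z) = 1/(-5 + z)
h(k) = 4*k² (h(k) = (k² + 3*k²) + 0 = 4*k² + 0 = 4*k²)
S(x, J) = -4*J² + 8*x/9 (S(x, J) = x/(-5 - 4) + (x - 4*J²) = x/(-9) + (x - 4*J²) = -x/9 + (x - 4*J²) = -4*J² + 8*x/9)
3762 + S(-29, -51) = 3762 + (-4*(-51)² + (8/9)*(-29)) = 3762 + (-4*2601 - 232/9) = 3762 + (-10404 - 232/9) = 3762 - 93868/9 = -60010/9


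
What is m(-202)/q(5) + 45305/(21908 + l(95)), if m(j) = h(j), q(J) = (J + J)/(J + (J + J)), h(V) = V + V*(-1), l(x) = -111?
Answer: 45305/21797 ≈ 2.0785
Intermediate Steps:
h(V) = 0 (h(V) = V - V = 0)
q(J) = ⅔ (q(J) = (2*J)/(J + 2*J) = (2*J)/((3*J)) = (2*J)*(1/(3*J)) = ⅔)
m(j) = 0
m(-202)/q(5) + 45305/(21908 + l(95)) = 0/(⅔) + 45305/(21908 - 111) = 0*(3/2) + 45305/21797 = 0 + 45305*(1/21797) = 0 + 45305/21797 = 45305/21797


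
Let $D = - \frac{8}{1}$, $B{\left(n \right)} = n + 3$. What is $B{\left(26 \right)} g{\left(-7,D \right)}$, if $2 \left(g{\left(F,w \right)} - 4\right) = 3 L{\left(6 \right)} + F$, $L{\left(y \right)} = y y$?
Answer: $\frac{3161}{2} \approx 1580.5$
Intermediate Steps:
$L{\left(y \right)} = y^{2}$
$B{\left(n \right)} = 3 + n$
$D = -8$ ($D = \left(-8\right) 1 = -8$)
$g{\left(F,w \right)} = 58 + \frac{F}{2}$ ($g{\left(F,w \right)} = 4 + \frac{3 \cdot 6^{2} + F}{2} = 4 + \frac{3 \cdot 36 + F}{2} = 4 + \frac{108 + F}{2} = 4 + \left(54 + \frac{F}{2}\right) = 58 + \frac{F}{2}$)
$B{\left(26 \right)} g{\left(-7,D \right)} = \left(3 + 26\right) \left(58 + \frac{1}{2} \left(-7\right)\right) = 29 \left(58 - \frac{7}{2}\right) = 29 \cdot \frac{109}{2} = \frac{3161}{2}$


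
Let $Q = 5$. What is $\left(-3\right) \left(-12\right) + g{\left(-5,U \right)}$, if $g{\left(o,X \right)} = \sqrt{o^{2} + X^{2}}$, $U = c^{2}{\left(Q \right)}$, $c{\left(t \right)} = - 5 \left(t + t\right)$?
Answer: $36 + 265 \sqrt{89} \approx 2536.0$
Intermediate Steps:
$c{\left(t \right)} = - 10 t$ ($c{\left(t \right)} = - 5 \cdot 2 t = - 10 t$)
$U = 2500$ ($U = \left(\left(-10\right) 5\right)^{2} = \left(-50\right)^{2} = 2500$)
$g{\left(o,X \right)} = \sqrt{X^{2} + o^{2}}$
$\left(-3\right) \left(-12\right) + g{\left(-5,U \right)} = \left(-3\right) \left(-12\right) + \sqrt{2500^{2} + \left(-5\right)^{2}} = 36 + \sqrt{6250000 + 25} = 36 + \sqrt{6250025} = 36 + 265 \sqrt{89}$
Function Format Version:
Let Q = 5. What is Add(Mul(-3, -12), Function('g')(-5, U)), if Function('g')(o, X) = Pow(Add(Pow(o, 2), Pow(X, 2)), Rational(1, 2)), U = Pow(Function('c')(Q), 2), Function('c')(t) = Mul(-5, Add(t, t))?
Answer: Add(36, Mul(265, Pow(89, Rational(1, 2)))) ≈ 2536.0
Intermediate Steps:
Function('c')(t) = Mul(-10, t) (Function('c')(t) = Mul(-5, Mul(2, t)) = Mul(-10, t))
U = 2500 (U = Pow(Mul(-10, 5), 2) = Pow(-50, 2) = 2500)
Function('g')(o, X) = Pow(Add(Pow(X, 2), Pow(o, 2)), Rational(1, 2))
Add(Mul(-3, -12), Function('g')(-5, U)) = Add(Mul(-3, -12), Pow(Add(Pow(2500, 2), Pow(-5, 2)), Rational(1, 2))) = Add(36, Pow(Add(6250000, 25), Rational(1, 2))) = Add(36, Pow(6250025, Rational(1, 2))) = Add(36, Mul(265, Pow(89, Rational(1, 2))))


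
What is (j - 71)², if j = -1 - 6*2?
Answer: 7056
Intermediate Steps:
j = -13 (j = -1 - 12 = -13)
(j - 71)² = (-13 - 71)² = (-84)² = 7056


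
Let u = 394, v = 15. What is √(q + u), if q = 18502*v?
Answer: 2*√69481 ≈ 527.18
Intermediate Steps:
q = 277530 (q = 18502*15 = 277530)
√(q + u) = √(277530 + 394) = √277924 = 2*√69481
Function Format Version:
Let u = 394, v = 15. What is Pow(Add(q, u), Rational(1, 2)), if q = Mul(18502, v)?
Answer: Mul(2, Pow(69481, Rational(1, 2))) ≈ 527.18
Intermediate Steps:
q = 277530 (q = Mul(18502, 15) = 277530)
Pow(Add(q, u), Rational(1, 2)) = Pow(Add(277530, 394), Rational(1, 2)) = Pow(277924, Rational(1, 2)) = Mul(2, Pow(69481, Rational(1, 2)))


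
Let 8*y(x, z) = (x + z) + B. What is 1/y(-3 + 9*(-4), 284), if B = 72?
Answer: 8/317 ≈ 0.025237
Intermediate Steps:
y(x, z) = 9 + x/8 + z/8 (y(x, z) = ((x + z) + 72)/8 = (72 + x + z)/8 = 9 + x/8 + z/8)
1/y(-3 + 9*(-4), 284) = 1/(9 + (-3 + 9*(-4))/8 + (1/8)*284) = 1/(9 + (-3 - 36)/8 + 71/2) = 1/(9 + (1/8)*(-39) + 71/2) = 1/(9 - 39/8 + 71/2) = 1/(317/8) = 8/317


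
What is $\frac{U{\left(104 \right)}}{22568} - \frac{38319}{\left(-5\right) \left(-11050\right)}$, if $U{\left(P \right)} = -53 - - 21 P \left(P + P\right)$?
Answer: $\frac{931954483}{47957000} \approx 19.433$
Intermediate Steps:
$U{\left(P \right)} = -53 + 42 P^{2}$ ($U{\left(P \right)} = -53 - - 21 P 2 P = -53 - - 42 P^{2} = -53 + 42 P^{2}$)
$\frac{U{\left(104 \right)}}{22568} - \frac{38319}{\left(-5\right) \left(-11050\right)} = \frac{-53 + 42 \cdot 104^{2}}{22568} - \frac{38319}{\left(-5\right) \left(-11050\right)} = \left(-53 + 42 \cdot 10816\right) \frac{1}{22568} - \frac{38319}{55250} = \left(-53 + 454272\right) \frac{1}{22568} - \frac{38319}{55250} = 454219 \cdot \frac{1}{22568} - \frac{38319}{55250} = \frac{454219}{22568} - \frac{38319}{55250} = \frac{931954483}{47957000}$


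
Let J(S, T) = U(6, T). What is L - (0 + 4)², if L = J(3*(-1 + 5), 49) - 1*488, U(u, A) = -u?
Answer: -510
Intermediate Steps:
J(S, T) = -6 (J(S, T) = -1*6 = -6)
L = -494 (L = -6 - 1*488 = -6 - 488 = -494)
L - (0 + 4)² = -494 - (0 + 4)² = -494 - 1*4² = -494 - 1*16 = -494 - 16 = -510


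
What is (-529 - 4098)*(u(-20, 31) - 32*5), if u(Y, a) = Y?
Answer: 832860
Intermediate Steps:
(-529 - 4098)*(u(-20, 31) - 32*5) = (-529 - 4098)*(-20 - 32*5) = -4627*(-20 - 160) = -4627*(-180) = 832860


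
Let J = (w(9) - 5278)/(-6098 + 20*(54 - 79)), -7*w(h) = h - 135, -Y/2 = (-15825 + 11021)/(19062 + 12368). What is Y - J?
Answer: -25482054/51843785 ≈ -0.49152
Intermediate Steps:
Y = 4804/15715 (Y = -2*(-15825 + 11021)/(19062 + 12368) = -(-9608)/31430 = -2*(-2402/15715) = 4804/15715 ≈ 0.30570)
w(h) = 135/7 - h/7 (w(h) = -(h - 135)/7 = -(-135 + h)/7 = 135/7 - h/7)
J = 2630/3299 (J = ((135/7 - ⅐*9) - 5278)/(-6098 + 20*(54 - 79)) = ((135/7 - 9/7) - 5278)/(-6098 + 20*(-25)) = (18 - 5278)/(-6098 - 500) = -5260/(-6598) = -5260*(-1/6598) = 2630/3299 ≈ 0.79721)
Y - J = 4804/15715 - 1*2630/3299 = 4804/15715 - 2630/3299 = -25482054/51843785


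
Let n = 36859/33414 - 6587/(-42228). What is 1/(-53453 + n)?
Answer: -235167732/12570124681951 ≈ -1.8708e-5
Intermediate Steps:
n = 296096645/235167732 (n = 36859*(1/33414) - 6587*(-1/42228) = 36859/33414 + 6587/42228 = 296096645/235167732 ≈ 1.2591)
1/(-53453 + n) = 1/(-53453 + 296096645/235167732) = 1/(-12570124681951/235167732) = -235167732/12570124681951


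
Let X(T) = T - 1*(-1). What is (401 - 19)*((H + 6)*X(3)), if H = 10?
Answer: 24448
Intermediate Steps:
X(T) = 1 + T (X(T) = T + 1 = 1 + T)
(401 - 19)*((H + 6)*X(3)) = (401 - 19)*((10 + 6)*(1 + 3)) = 382*(16*4) = 382*64 = 24448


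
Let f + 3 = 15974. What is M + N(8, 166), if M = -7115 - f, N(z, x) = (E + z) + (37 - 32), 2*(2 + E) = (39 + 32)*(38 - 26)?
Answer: -22649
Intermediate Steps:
f = 15971 (f = -3 + 15974 = 15971)
E = 424 (E = -2 + ((39 + 32)*(38 - 26))/2 = -2 + (71*12)/2 = -2 + (½)*852 = -2 + 426 = 424)
N(z, x) = 429 + z (N(z, x) = (424 + z) + (37 - 32) = (424 + z) + 5 = 429 + z)
M = -23086 (M = -7115 - 1*15971 = -7115 - 15971 = -23086)
M + N(8, 166) = -23086 + (429 + 8) = -23086 + 437 = -22649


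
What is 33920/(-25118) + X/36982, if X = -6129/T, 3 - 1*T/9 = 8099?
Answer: -5077921820441/3760243370048 ≈ -1.3504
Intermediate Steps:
T = -72864 (T = 27 - 9*8099 = 27 - 72891 = -72864)
X = 681/8096 (X = -6129/(-72864) = -6129*(-1/72864) = 681/8096 ≈ 0.084116)
33920/(-25118) + X/36982 = 33920/(-25118) + (681/8096)/36982 = 33920*(-1/25118) + (681/8096)*(1/36982) = -16960/12559 + 681/299406272 = -5077921820441/3760243370048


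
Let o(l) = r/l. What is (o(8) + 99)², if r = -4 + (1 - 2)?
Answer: 619369/64 ≈ 9677.6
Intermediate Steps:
r = -5 (r = -4 - 1 = -5)
o(l) = -5/l
(o(8) + 99)² = (-5/8 + 99)² = (787/8)² = 619369/64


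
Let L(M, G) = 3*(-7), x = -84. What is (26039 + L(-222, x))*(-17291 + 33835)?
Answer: 430441792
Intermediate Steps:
L(M, G) = -21
(26039 + L(-222, x))*(-17291 + 33835) = (26039 - 21)*(-17291 + 33835) = 26018*16544 = 430441792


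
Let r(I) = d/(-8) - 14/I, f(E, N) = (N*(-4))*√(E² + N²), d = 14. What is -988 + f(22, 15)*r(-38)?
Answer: -988 + 1575*√709/19 ≈ 1219.2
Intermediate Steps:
f(E, N) = -4*N*√(E² + N²) (f(E, N) = (-4*N)*√(E² + N²) = -4*N*√(E² + N²))
r(I) = -7/4 - 14/I (r(I) = 14/(-8) - 14/I = 14*(-⅛) - 14/I = -7/4 - 14/I)
-988 + f(22, 15)*r(-38) = -988 + (-4*15*√(22² + 15²))*(-7/4 - 14/(-38)) = -988 + (-4*15*√(484 + 225))*(-7/4 - 14*(-1/38)) = -988 + (-4*15*√709)*(-7/4 + 7/19) = -988 - 60*√709*(-105/76) = -988 + 1575*√709/19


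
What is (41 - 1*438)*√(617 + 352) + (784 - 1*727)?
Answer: 57 - 397*√969 ≈ -12301.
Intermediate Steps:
(41 - 1*438)*√(617 + 352) + (784 - 1*727) = (41 - 438)*√969 + (784 - 727) = -397*√969 + 57 = 57 - 397*√969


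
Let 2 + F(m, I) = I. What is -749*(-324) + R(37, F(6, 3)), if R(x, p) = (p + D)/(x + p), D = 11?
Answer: 4610850/19 ≈ 2.4268e+5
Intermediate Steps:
F(m, I) = -2 + I
R(x, p) = (11 + p)/(p + x) (R(x, p) = (p + 11)/(x + p) = (11 + p)/(p + x))
-749*(-324) + R(37, F(6, 3)) = -749*(-324) + (11 + (-2 + 3))/((-2 + 3) + 37) = 242676 + (11 + 1)/(1 + 37) = 242676 + 12/38 = 242676 + (1/38)*12 = 242676 + 6/19 = 4610850/19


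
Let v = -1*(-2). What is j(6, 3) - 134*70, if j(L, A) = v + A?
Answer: -9375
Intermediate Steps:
v = 2
j(L, A) = 2 + A
j(6, 3) - 134*70 = (2 + 3) - 134*70 = 5 - 9380 = -9375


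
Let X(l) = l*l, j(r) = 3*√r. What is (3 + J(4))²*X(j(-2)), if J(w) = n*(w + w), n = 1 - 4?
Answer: -7938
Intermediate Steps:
n = -3
J(w) = -6*w (J(w) = -3*(w + w) = -6*w)
X(l) = l²
(3 + J(4))²*X(j(-2)) = (3 - 6*4)²*(3*√(-2))² = (3 - 24)²*(3*(I*√2))² = (-21)²*(3*I*√2)² = 441*(-18) = -7938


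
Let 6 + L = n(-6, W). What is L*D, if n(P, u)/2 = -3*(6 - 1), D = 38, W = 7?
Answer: -1368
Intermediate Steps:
n(P, u) = -30 (n(P, u) = 2*(-3*(6 - 1)) = 2*(-3*5) = 2*(-15) = -30)
L = -36 (L = -6 - 30 = -36)
L*D = -36*38 = -1368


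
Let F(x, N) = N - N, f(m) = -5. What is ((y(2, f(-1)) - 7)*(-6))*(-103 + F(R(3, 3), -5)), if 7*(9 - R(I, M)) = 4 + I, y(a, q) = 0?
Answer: -4326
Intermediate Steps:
R(I, M) = 59/7 - I/7 (R(I, M) = 9 - (4 + I)/7 = 9 + (-4/7 - I/7) = 59/7 - I/7)
F(x, N) = 0
((y(2, f(-1)) - 7)*(-6))*(-103 + F(R(3, 3), -5)) = ((0 - 7)*(-6))*(-103 + 0) = -7*(-6)*(-103) = 42*(-103) = -4326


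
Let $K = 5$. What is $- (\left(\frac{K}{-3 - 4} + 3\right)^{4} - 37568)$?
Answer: $\frac{90135232}{2401} \approx 37541.0$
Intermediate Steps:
$- (\left(\frac{K}{-3 - 4} + 3\right)^{4} - 37568) = - (\left(\frac{1}{-3 - 4} \cdot 5 + 3\right)^{4} - 37568) = - (\left(\frac{1}{-7} \cdot 5 + 3\right)^{4} - 37568) = - (\left(\left(- \frac{1}{7}\right) 5 + 3\right)^{4} - 37568) = - (\left(- \frac{5}{7} + 3\right)^{4} - 37568) = - (\left(\frac{16}{7}\right)^{4} - 37568) = - (\frac{65536}{2401} - 37568) = \left(-1\right) \left(- \frac{90135232}{2401}\right) = \frac{90135232}{2401}$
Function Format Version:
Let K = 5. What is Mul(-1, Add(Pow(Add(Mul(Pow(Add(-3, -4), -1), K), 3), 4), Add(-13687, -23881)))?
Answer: Rational(90135232, 2401) ≈ 37541.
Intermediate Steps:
Mul(-1, Add(Pow(Add(Mul(Pow(Add(-3, -4), -1), K), 3), 4), Add(-13687, -23881))) = Mul(-1, Add(Pow(Add(Mul(Pow(Add(-3, -4), -1), 5), 3), 4), Add(-13687, -23881))) = Mul(-1, Add(Pow(Add(Mul(Pow(-7, -1), 5), 3), 4), -37568)) = Mul(-1, Add(Pow(Add(Mul(Rational(-1, 7), 5), 3), 4), -37568)) = Mul(-1, Add(Pow(Add(Rational(-5, 7), 3), 4), -37568)) = Mul(-1, Add(Pow(Rational(16, 7), 4), -37568)) = Mul(-1, Add(Rational(65536, 2401), -37568)) = Mul(-1, Rational(-90135232, 2401)) = Rational(90135232, 2401)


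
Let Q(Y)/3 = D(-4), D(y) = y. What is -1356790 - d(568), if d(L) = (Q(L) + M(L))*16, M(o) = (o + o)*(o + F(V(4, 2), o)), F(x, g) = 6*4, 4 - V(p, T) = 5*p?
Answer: -12116790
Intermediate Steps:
V(p, T) = 4 - 5*p
Q(Y) = -12 (Q(Y) = 3*(-4) = -12)
F(x, g) = 24
M(o) = 2*o*(24 + o) (M(o) = (o + o)*(o + 24) = (2*o)*(24 + o) = 2*o*(24 + o))
d(L) = -192 + 32*L*(24 + L) (d(L) = (-12 + 2*L*(24 + L))*16 = -192 + 32*L*(24 + L))
-1356790 - d(568) = -1356790 - (-192 + 32*568*(24 + 568)) = -1356790 - (-192 + 32*568*592) = -1356790 - (-192 + 10760192) = -1356790 - 1*10760000 = -1356790 - 10760000 = -12116790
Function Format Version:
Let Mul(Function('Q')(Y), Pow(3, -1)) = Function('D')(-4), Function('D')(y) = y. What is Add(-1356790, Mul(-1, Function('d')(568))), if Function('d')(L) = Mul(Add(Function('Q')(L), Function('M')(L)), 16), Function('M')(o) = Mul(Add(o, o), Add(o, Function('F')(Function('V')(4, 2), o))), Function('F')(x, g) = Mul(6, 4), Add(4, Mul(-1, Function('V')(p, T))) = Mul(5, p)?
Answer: -12116790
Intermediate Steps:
Function('V')(p, T) = Add(4, Mul(-5, p)) (Function('V')(p, T) = Add(4, Mul(-1, Mul(5, p))) = Add(4, Mul(-5, p)))
Function('Q')(Y) = -12 (Function('Q')(Y) = Mul(3, -4) = -12)
Function('F')(x, g) = 24
Function('M')(o) = Mul(2, o, Add(24, o)) (Function('M')(o) = Mul(Add(o, o), Add(o, 24)) = Mul(Mul(2, o), Add(24, o)) = Mul(2, o, Add(24, o)))
Function('d')(L) = Add(-192, Mul(32, L, Add(24, L))) (Function('d')(L) = Mul(Add(-12, Mul(2, L, Add(24, L))), 16) = Add(-192, Mul(32, L, Add(24, L))))
Add(-1356790, Mul(-1, Function('d')(568))) = Add(-1356790, Mul(-1, Add(-192, Mul(32, 568, Add(24, 568))))) = Add(-1356790, Mul(-1, Add(-192, Mul(32, 568, 592)))) = Add(-1356790, Mul(-1, Add(-192, 10760192))) = Add(-1356790, Mul(-1, 10760000)) = Add(-1356790, -10760000) = -12116790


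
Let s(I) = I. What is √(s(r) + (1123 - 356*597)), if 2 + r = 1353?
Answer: I*√210058 ≈ 458.32*I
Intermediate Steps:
r = 1351 (r = -2 + 1353 = 1351)
√(s(r) + (1123 - 356*597)) = √(1351 + (1123 - 356*597)) = √(1351 + (1123 - 212532)) = √(1351 - 211409) = √(-210058) = I*√210058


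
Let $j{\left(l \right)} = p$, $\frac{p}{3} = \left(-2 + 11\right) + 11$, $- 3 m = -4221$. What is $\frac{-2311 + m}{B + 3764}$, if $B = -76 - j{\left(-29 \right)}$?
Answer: $- \frac{226}{907} \approx -0.24917$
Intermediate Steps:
$m = 1407$ ($m = \left(- \frac{1}{3}\right) \left(-4221\right) = 1407$)
$p = 60$ ($p = 3 \left(\left(-2 + 11\right) + 11\right) = 3 \left(9 + 11\right) = 3 \cdot 20 = 60$)
$j{\left(l \right)} = 60$
$B = -136$ ($B = -76 - 60 = -136$)
$\frac{-2311 + m}{B + 3764} = \frac{-2311 + 1407}{-136 + 3764} = - \frac{904}{3628} = \left(-904\right) \frac{1}{3628} = - \frac{226}{907}$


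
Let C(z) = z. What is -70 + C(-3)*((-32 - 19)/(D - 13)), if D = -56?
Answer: -1661/23 ≈ -72.217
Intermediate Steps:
-70 + C(-3)*((-32 - 19)/(D - 13)) = -70 - 3*(-32 - 19)/(-56 - 13) = -70 - (-153)/(-69) = -70 - (-153)*(-1)/69 = -70 - 3*17/23 = -70 - 51/23 = -1661/23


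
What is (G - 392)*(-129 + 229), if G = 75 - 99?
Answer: -41600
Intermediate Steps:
G = -24
(G - 392)*(-129 + 229) = (-24 - 392)*(-129 + 229) = -416*100 = -41600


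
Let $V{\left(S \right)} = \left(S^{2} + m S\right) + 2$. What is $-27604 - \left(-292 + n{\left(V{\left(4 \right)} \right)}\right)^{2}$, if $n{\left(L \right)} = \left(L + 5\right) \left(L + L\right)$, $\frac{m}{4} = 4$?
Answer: $-195356180$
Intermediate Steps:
$m = 16$ ($m = 4 \cdot 4 = 16$)
$V{\left(S \right)} = 2 + S^{2} + 16 S$ ($V{\left(S \right)} = \left(S^{2} + 16 S\right) + 2 = 2 + S^{2} + 16 S$)
$n{\left(L \right)} = 2 L \left(5 + L\right)$ ($n{\left(L \right)} = \left(5 + L\right) 2 L = 2 L \left(5 + L\right)$)
$-27604 - \left(-292 + n{\left(V{\left(4 \right)} \right)}\right)^{2} = -27604 - \left(-292 + 2 \left(2 + 4^{2} + 16 \cdot 4\right) \left(5 + \left(2 + 4^{2} + 16 \cdot 4\right)\right)\right)^{2} = -27604 - \left(-292 + 2 \left(2 + 16 + 64\right) \left(5 + \left(2 + 16 + 64\right)\right)\right)^{2} = -27604 - \left(-292 + 2 \cdot 82 \left(5 + 82\right)\right)^{2} = -27604 - \left(-292 + 2 \cdot 82 \cdot 87\right)^{2} = -27604 - \left(-292 + 14268\right)^{2} = -27604 - 13976^{2} = -27604 - 195328576 = -195356180$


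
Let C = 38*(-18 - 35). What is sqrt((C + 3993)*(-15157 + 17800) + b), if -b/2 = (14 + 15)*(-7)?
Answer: sqrt(5230903) ≈ 2287.1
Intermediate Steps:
C = -2014 (C = 38*(-53) = -2014)
b = 406 (b = -2*(14 + 15)*(-7) = -58*(-7) = -2*(-203) = 406)
sqrt((C + 3993)*(-15157 + 17800) + b) = sqrt((-2014 + 3993)*(-15157 + 17800) + 406) = sqrt(1979*2643 + 406) = sqrt(5230497 + 406) = sqrt(5230903)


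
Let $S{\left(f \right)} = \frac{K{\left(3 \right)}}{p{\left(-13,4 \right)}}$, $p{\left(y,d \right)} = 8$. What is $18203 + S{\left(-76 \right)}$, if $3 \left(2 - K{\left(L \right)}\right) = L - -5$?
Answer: $\frac{218435}{12} \approx 18203.0$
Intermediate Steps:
$K{\left(L \right)} = \frac{1}{3} - \frac{L}{3}$ ($K{\left(L \right)} = 2 - \frac{L - -5}{3} = 2 - \frac{L + 5}{3} = 2 - \frac{5 + L}{3} = 2 - \left(\frac{5}{3} + \frac{L}{3}\right) = \frac{1}{3} - \frac{L}{3}$)
$S{\left(f \right)} = - \frac{1}{12}$ ($S{\left(f \right)} = \frac{\frac{1}{3} - 1}{8} = \left(\frac{1}{3} - 1\right) \frac{1}{8} = \left(- \frac{2}{3}\right) \frac{1}{8} = - \frac{1}{12}$)
$18203 + S{\left(-76 \right)} = 18203 - \frac{1}{12} = \frac{218435}{12}$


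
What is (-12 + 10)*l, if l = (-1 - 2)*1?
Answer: 6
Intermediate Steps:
l = -3 (l = -3*1 = -3)
(-12 + 10)*l = (-12 + 10)*(-3) = -2*(-3) = 6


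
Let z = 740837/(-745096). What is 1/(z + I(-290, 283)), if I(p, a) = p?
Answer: -745096/216818677 ≈ -0.0034365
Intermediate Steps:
z = -740837/745096 (z = 740837*(-1/745096) = -740837/745096 ≈ -0.99428)
1/(z + I(-290, 283)) = 1/(-740837/745096 - 290) = 1/(-216818677/745096) = -745096/216818677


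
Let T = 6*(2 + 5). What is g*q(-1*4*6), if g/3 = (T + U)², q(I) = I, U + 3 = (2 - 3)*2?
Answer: -98568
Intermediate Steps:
U = -5 (U = -3 + (2 - 3)*2 = -3 - 1*2 = -3 - 2 = -5)
T = 42 (T = 6*7 = 42)
g = 4107 (g = 3*(42 - 5)² = 3*37² = 3*1369 = 4107)
g*q(-1*4*6) = 4107*(-1*4*6) = 4107*(-4*6) = 4107*(-24) = -98568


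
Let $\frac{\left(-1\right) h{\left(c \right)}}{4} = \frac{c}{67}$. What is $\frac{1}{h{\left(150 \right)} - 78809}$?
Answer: $- \frac{67}{5280803} \approx -1.2687 \cdot 10^{-5}$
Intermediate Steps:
$h{\left(c \right)} = - \frac{4 c}{67}$ ($h{\left(c \right)} = - 4 \frac{c}{67} = - \frac{4 c}{67}$)
$\frac{1}{h{\left(150 \right)} - 78809} = \frac{1}{\left(- \frac{4}{67}\right) 150 - 78809} = \frac{1}{- \frac{600}{67} - 78809} = \frac{1}{- \frac{5280803}{67}} = - \frac{67}{5280803}$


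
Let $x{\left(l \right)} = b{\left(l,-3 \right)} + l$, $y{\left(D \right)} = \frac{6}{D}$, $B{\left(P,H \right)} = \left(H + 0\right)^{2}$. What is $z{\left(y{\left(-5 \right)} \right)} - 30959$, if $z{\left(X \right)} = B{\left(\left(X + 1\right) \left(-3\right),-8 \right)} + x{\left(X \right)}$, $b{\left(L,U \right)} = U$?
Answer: $- \frac{154496}{5} \approx -30899.0$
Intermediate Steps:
$B{\left(P,H \right)} = H^{2}$
$x{\left(l \right)} = -3 + l$
$z{\left(X \right)} = 61 + X$ ($z{\left(X \right)} = \left(-8\right)^{2} + \left(-3 + X\right) = 64 + \left(-3 + X\right) = 61 + X$)
$z{\left(y{\left(-5 \right)} \right)} - 30959 = \left(61 + \frac{6}{-5}\right) - 30959 = \left(61 + 6 \left(- \frac{1}{5}\right)\right) - 30959 = \left(61 - \frac{6}{5}\right) - 30959 = \frac{299}{5} - 30959 = - \frac{154496}{5}$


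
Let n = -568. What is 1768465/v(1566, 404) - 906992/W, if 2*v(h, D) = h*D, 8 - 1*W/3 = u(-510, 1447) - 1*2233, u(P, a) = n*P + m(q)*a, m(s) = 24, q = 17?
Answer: 221792642701/33970577148 ≈ 6.5290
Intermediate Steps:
u(P, a) = -568*P + 24*a
W = -966501 (W = 24 - 3*((-568*(-510) + 24*1447) - 1*2233) = 24 - 3*((289680 + 34728) - 2233) = 24 - 3*(324408 - 2233) = 24 - 3*322175 = 24 - 966525 = -966501)
v(h, D) = D*h/2 (v(h, D) = (h*D)/2 = (D*h)/2 = D*h/2)
1768465/v(1566, 404) - 906992/W = 1768465/(((½)*404*1566)) - 906992/(-966501) = 1768465/316332 - 906992*(-1/966501) = 1768465*(1/316332) + 906992/966501 = 1768465/316332 + 906992/966501 = 221792642701/33970577148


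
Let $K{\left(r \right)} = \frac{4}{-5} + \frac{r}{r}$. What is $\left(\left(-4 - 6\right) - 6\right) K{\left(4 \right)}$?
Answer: $- \frac{16}{5} \approx -3.2$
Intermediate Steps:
$K{\left(r \right)} = \frac{1}{5}$ ($K{\left(r \right)} = 4 \left(- \frac{1}{5}\right) + 1 = - \frac{4}{5} + 1 = \frac{1}{5}$)
$\left(\left(-4 - 6\right) - 6\right) K{\left(4 \right)} = \left(\left(-4 - 6\right) - 6\right) \frac{1}{5} = \left(-10 - 6\right) \frac{1}{5} = \left(-16\right) \frac{1}{5} = - \frac{16}{5}$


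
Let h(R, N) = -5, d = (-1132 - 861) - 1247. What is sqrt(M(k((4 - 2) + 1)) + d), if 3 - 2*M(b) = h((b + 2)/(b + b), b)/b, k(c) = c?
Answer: I*sqrt(29139)/3 ≈ 56.901*I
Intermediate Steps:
d = -3240 (d = -1993 - 1247 = -3240)
M(b) = 3/2 + 5/(2*b) (M(b) = 3/2 - (-5)/(2*b) = 3/2 + 5/(2*b))
sqrt(M(k((4 - 2) + 1)) + d) = sqrt((5 + 3*((4 - 2) + 1))/(2*((4 - 2) + 1)) - 3240) = sqrt((5 + 3*(2 + 1))/(2*(2 + 1)) - 3240) = sqrt((1/2)*(5 + 3*3)/3 - 3240) = sqrt((1/2)*(1/3)*(5 + 9) - 3240) = sqrt((1/2)*(1/3)*14 - 3240) = sqrt(7/3 - 3240) = sqrt(-9713/3) = I*sqrt(29139)/3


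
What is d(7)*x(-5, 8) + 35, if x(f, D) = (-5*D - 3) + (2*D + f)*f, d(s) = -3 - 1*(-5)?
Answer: -161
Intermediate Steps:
d(s) = 2 (d(s) = -3 + 5 = 2)
x(f, D) = -3 - 5*D + f*(f + 2*D) (x(f, D) = (-3 - 5*D) + (f + 2*D)*f = (-3 - 5*D) + f*(f + 2*D) = -3 - 5*D + f*(f + 2*D))
d(7)*x(-5, 8) + 35 = 2*(-3 + (-5)² - 5*8 + 2*8*(-5)) + 35 = 2*(-3 + 25 - 40 - 80) + 35 = 2*(-98) + 35 = -196 + 35 = -161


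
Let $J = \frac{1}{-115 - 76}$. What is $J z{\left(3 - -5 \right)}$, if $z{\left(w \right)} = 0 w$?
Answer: $0$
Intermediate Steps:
$z{\left(w \right)} = 0$
$J = - \frac{1}{191}$ ($J = \frac{1}{-191} = - \frac{1}{191} \approx -0.0052356$)
$J z{\left(3 - -5 \right)} = \left(- \frac{1}{191}\right) 0 = 0$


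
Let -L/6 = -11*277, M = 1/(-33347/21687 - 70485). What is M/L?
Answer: -7229/9315541556948 ≈ -7.7601e-10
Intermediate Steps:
M = -21687/1528641542 (M = 1/(-33347*1/21687 - 70485) = 1/(-33347/21687 - 70485) = 1/(-1528641542/21687) = -21687/1528641542 ≈ -1.4187e-5)
L = 18282 (L = -(-66)*277 = -6*(-3047) = 18282)
M/L = -21687/1528641542/18282 = -21687/1528641542*1/18282 = -7229/9315541556948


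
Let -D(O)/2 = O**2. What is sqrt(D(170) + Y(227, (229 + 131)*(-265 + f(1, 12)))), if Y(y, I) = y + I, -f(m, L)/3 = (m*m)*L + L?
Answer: 3*I*sqrt(19877) ≈ 422.96*I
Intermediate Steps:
f(m, L) = -3*L - 3*L*m**2 (f(m, L) = -3*((m*m)*L + L) = -3*(m**2*L + L) = -3*(L*m**2 + L) = -3*(L + L*m**2) = -3*L - 3*L*m**2)
D(O) = -2*O**2
Y(y, I) = I + y
sqrt(D(170) + Y(227, (229 + 131)*(-265 + f(1, 12)))) = sqrt(-2*170**2 + ((229 + 131)*(-265 - 3*12*(1 + 1**2)) + 227)) = sqrt(-2*28900 + (360*(-265 - 3*12*(1 + 1)) + 227)) = sqrt(-57800 + (360*(-265 - 3*12*2) + 227)) = sqrt(-57800 + (360*(-265 - 72) + 227)) = sqrt(-57800 + (360*(-337) + 227)) = sqrt(-57800 + (-121320 + 227)) = sqrt(-57800 - 121093) = sqrt(-178893) = 3*I*sqrt(19877)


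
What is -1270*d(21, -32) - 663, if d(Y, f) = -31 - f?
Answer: -1933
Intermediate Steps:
-1270*d(21, -32) - 663 = -1270*(-31 - 1*(-32)) - 663 = -1270*(-31 + 32) - 663 = -1270*1 - 663 = -1270 - 663 = -1933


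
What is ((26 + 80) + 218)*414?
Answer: 134136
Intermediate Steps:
((26 + 80) + 218)*414 = (106 + 218)*414 = 324*414 = 134136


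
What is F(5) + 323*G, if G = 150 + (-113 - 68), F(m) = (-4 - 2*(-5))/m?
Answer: -50059/5 ≈ -10012.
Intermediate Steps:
F(m) = 6/m (F(m) = (-4 + 10)/m = 6/m)
G = -31 (G = 150 - 181 = -31)
F(5) + 323*G = 6/5 + 323*(-31) = 6*(⅕) - 10013 = 6/5 - 10013 = -50059/5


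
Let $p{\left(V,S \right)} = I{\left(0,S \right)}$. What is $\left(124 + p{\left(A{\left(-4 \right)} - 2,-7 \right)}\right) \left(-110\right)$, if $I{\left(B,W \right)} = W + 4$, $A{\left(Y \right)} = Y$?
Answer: $-13310$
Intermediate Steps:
$I{\left(B,W \right)} = 4 + W$
$p{\left(V,S \right)} = 4 + S$
$\left(124 + p{\left(A{\left(-4 \right)} - 2,-7 \right)}\right) \left(-110\right) = \left(124 + \left(4 - 7\right)\right) \left(-110\right) = \left(124 - 3\right) \left(-110\right) = 121 \left(-110\right) = -13310$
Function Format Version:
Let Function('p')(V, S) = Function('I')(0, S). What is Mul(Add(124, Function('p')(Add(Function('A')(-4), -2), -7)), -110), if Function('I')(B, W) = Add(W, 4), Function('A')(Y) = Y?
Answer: -13310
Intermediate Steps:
Function('I')(B, W) = Add(4, W)
Function('p')(V, S) = Add(4, S)
Mul(Add(124, Function('p')(Add(Function('A')(-4), -2), -7)), -110) = Mul(Add(124, Add(4, -7)), -110) = Mul(Add(124, -3), -110) = Mul(121, -110) = -13310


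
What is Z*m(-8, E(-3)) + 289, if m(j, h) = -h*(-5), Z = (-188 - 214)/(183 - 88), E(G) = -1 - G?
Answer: 4687/19 ≈ 246.68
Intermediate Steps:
Z = -402/95 ≈ -4.2316
m(j, h) = 5*h
Z*m(-8, E(-3)) + 289 = -402*(-1 - 1*(-3))/19 + 289 = -402*(-1 + 3)/19 + 289 = -402*2/19 + 289 = -402/95*10 + 289 = -804/19 + 289 = 4687/19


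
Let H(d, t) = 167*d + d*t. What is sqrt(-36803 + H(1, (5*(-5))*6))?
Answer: I*sqrt(36786) ≈ 191.8*I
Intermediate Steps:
sqrt(-36803 + H(1, (5*(-5))*6)) = sqrt(-36803 + 1*(167 + (5*(-5))*6)) = sqrt(-36803 + 1*(167 - 25*6)) = sqrt(-36803 + 1*(167 - 150)) = sqrt(-36803 + 1*17) = sqrt(-36803 + 17) = sqrt(-36786) = I*sqrt(36786)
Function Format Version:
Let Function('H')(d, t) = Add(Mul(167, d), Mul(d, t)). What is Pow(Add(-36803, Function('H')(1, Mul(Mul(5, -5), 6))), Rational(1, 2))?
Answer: Mul(I, Pow(36786, Rational(1, 2))) ≈ Mul(191.80, I)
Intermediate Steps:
Pow(Add(-36803, Function('H')(1, Mul(Mul(5, -5), 6))), Rational(1, 2)) = Pow(Add(-36803, Mul(1, Add(167, Mul(Mul(5, -5), 6)))), Rational(1, 2)) = Pow(Add(-36803, Mul(1, Add(167, Mul(-25, 6)))), Rational(1, 2)) = Pow(Add(-36803, Mul(1, Add(167, -150))), Rational(1, 2)) = Pow(Add(-36803, Mul(1, 17)), Rational(1, 2)) = Pow(Add(-36803, 17), Rational(1, 2)) = Pow(-36786, Rational(1, 2)) = Mul(I, Pow(36786, Rational(1, 2)))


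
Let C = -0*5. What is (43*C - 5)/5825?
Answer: -1/1165 ≈ -0.00085837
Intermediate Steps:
C = 0 (C = -2*0 = 0)
(43*C - 5)/5825 = (43*0 - 5)/5825 = (0 - 5)*(1/5825) = -5*1/5825 = -1/1165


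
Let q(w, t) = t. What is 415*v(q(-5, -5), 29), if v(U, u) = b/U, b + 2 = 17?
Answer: -1245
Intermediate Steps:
b = 15 (b = -2 + 17 = 15)
v(U, u) = 15/U
415*v(q(-5, -5), 29) = 415*(15/(-5)) = 415*(15*(-⅕)) = 415*(-3) = -1245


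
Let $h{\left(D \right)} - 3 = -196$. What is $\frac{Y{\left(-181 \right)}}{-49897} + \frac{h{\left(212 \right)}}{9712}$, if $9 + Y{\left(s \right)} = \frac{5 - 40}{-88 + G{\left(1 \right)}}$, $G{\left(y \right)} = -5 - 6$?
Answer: $- \frac{945068507}{47975366736} \approx -0.019699$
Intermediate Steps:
$h{\left(D \right)} = -193$ ($h{\left(D \right)} = 3 - 196 = -193$)
$G{\left(y \right)} = -11$ ($G{\left(y \right)} = -5 - 6 = -11$)
$Y{\left(s \right)} = - \frac{856}{99}$ ($Y{\left(s \right)} = -9 + \frac{5 - 40}{-88 - 11} = -9 - \frac{35}{-99} = -9 - - \frac{35}{99} = -9 + \frac{35}{99} = - \frac{856}{99}$)
$\frac{Y{\left(-181 \right)}}{-49897} + \frac{h{\left(212 \right)}}{9712} = - \frac{856}{99 \left(-49897\right)} - \frac{193}{9712} = \left(- \frac{856}{99}\right) \left(- \frac{1}{49897}\right) - \frac{193}{9712} = \frac{856}{4939803} - \frac{193}{9712} = - \frac{945068507}{47975366736}$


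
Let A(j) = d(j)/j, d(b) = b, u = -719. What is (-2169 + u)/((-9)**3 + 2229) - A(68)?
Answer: -1097/375 ≈ -2.9253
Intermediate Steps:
A(j) = 1 (A(j) = j/j = 1)
(-2169 + u)/((-9)**3 + 2229) - A(68) = (-2169 - 719)/((-9)**3 + 2229) - 1*1 = -2888/(-729 + 2229) - 1 = -2888/1500 - 1 = -2888*1/1500 - 1 = -722/375 - 1 = -1097/375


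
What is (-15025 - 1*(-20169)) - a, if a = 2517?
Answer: 2627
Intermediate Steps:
(-15025 - 1*(-20169)) - a = (-15025 - 1*(-20169)) - 1*2517 = (-15025 + 20169) - 2517 = 5144 - 2517 = 2627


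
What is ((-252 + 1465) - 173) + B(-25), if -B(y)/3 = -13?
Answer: 1079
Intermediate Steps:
B(y) = 39 (B(y) = -3*(-13) = 39)
((-252 + 1465) - 173) + B(-25) = ((-252 + 1465) - 173) + 39 = (1213 - 173) + 39 = 1040 + 39 = 1079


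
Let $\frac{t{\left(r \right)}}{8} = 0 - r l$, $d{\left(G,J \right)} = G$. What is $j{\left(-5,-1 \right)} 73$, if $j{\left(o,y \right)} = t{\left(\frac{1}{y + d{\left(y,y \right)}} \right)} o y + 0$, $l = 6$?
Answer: $8760$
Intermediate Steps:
$t{\left(r \right)} = - 48 r$ ($t{\left(r \right)} = 8 \left(0 - r 6\right) = 8 \left(0 - 6 r\right) = 8 \left(- 6 r\right) = - 48 r$)
$j{\left(o,y \right)} = - 24 o$ ($j{\left(o,y \right)} = - \frac{48}{y + y} o y + 0 = - \frac{48}{2 y} o y + 0 = - 48 \frac{1}{2 y} o y + 0 = - \frac{24}{y} o y + 0 = - \frac{24 o}{y} y + 0 = - 24 o + 0 = - 24 o$)
$j{\left(-5,-1 \right)} 73 = \left(-24\right) \left(-5\right) 73 = 120 \cdot 73 = 8760$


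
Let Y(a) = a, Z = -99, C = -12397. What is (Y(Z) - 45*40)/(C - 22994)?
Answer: 633/11797 ≈ 0.053658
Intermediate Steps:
(Y(Z) - 45*40)/(C - 22994) = (-99 - 45*40)/(-12397 - 22994) = (-99 - 1800)/(-35391) = -1899*(-1/35391) = 633/11797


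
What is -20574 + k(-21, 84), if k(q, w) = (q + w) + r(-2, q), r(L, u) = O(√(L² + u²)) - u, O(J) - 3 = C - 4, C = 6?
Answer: -20485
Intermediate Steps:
O(J) = 5 (O(J) = 3 + (6 - 4) = 3 + 2 = 5)
r(L, u) = 5 - u
k(q, w) = 5 + w (k(q, w) = (q + w) + (5 - q) = 5 + w)
-20574 + k(-21, 84) = -20574 + (5 + 84) = -20574 + 89 = -20485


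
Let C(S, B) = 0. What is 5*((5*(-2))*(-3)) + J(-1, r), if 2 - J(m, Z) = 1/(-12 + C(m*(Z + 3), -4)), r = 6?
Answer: 1825/12 ≈ 152.08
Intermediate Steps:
J(m, Z) = 25/12 (J(m, Z) = 2 - 1/(-12 + 0) = 2 - 1/(-12) = 2 - 1*(-1/12) = 2 + 1/12 = 25/12)
5*((5*(-2))*(-3)) + J(-1, r) = 5*((5*(-2))*(-3)) + 25/12 = 5*(-10*(-3)) + 25/12 = 5*30 + 25/12 = 150 + 25/12 = 1825/12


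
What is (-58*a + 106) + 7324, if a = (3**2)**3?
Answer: -34852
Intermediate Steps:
a = 729 (a = 9**3 = 729)
(-58*a + 106) + 7324 = (-58*729 + 106) + 7324 = (-42282 + 106) + 7324 = -42176 + 7324 = -34852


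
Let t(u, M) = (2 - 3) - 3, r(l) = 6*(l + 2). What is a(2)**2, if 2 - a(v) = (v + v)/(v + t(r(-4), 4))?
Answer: 16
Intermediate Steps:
r(l) = 12 + 6*l (r(l) = 6*(2 + l) = 12 + 6*l)
t(u, M) = -4 (t(u, M) = -1 - 3 = -4)
a(v) = 2 - 2*v/(-4 + v) (a(v) = 2 - (v + v)/(v - 4) = 2 - 2*v/(-4 + v))
a(2)**2 = (-8/(-4 + 2))**2 = (-8/(-2))**2 = (-8*(-1/2))**2 = 4**2 = 16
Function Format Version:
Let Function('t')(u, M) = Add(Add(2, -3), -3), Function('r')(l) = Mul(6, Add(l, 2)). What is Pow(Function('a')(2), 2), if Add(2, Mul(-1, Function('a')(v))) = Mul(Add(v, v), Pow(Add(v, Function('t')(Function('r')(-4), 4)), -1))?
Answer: 16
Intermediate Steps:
Function('r')(l) = Add(12, Mul(6, l)) (Function('r')(l) = Mul(6, Add(2, l)) = Add(12, Mul(6, l)))
Function('t')(u, M) = -4 (Function('t')(u, M) = Add(-1, -3) = -4)
Function('a')(v) = Add(2, Mul(-2, v, Pow(Add(-4, v), -1))) (Function('a')(v) = Add(2, Mul(-1, Mul(Add(v, v), Pow(Add(v, -4), -1)))) = Add(2, Mul(-1, Mul(Mul(2, v), Pow(Add(-4, v), -1)))) = Add(2, Mul(-1, Mul(2, v, Pow(Add(-4, v), -1)))) = Add(2, Mul(-2, v, Pow(Add(-4, v), -1))))
Pow(Function('a')(2), 2) = Pow(Mul(-8, Pow(Add(-4, 2), -1)), 2) = Pow(Mul(-8, Pow(-2, -1)), 2) = Pow(Mul(-8, Rational(-1, 2)), 2) = Pow(4, 2) = 16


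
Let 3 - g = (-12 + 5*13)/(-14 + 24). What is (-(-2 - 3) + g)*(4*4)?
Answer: 216/5 ≈ 43.200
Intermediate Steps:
g = -23/10 (g = 3 - (-12 + 5*13)/(-14 + 24) = 3 - (-12 + 65)/10 = 3 - 53/10 = -23/10 ≈ -2.3000)
(-(-2 - 3) + g)*(4*4) = (-(-2 - 3) - 23/10)*(4*4) = (-1*(-5) - 23/10)*16 = (5 - 23/10)*16 = (27/10)*16 = 216/5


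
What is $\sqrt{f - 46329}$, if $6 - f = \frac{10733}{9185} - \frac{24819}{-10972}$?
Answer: $\frac{i \sqrt{117624764545249881205}}{50388910} \approx 215.24 i$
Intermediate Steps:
$f = \frac{258941929}{100777820}$ ($f = 6 - \left(\frac{10733}{9185} - \frac{24819}{-10972}\right) = 6 - \left(10733 \cdot \frac{1}{9185} - - \frac{24819}{10972}\right) = 6 - \left(\frac{10733}{9185} + \frac{24819}{10972}\right) = 6 - \frac{345724991}{100777820} = \frac{258941929}{100777820} \approx 2.5694$)
$\sqrt{f - 46329} = \sqrt{\frac{258941929}{100777820} - 46329} = \sqrt{- \frac{4668676680851}{100777820}} = \frac{i \sqrt{117624764545249881205}}{50388910}$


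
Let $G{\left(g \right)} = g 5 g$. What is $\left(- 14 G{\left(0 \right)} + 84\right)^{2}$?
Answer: $7056$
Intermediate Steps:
$G{\left(g \right)} = 5 g^{2}$ ($G{\left(g \right)} = 5 g g = 5 g^{2}$)
$\left(- 14 G{\left(0 \right)} + 84\right)^{2} = \left(- 14 \cdot 5 \cdot 0^{2} + 84\right)^{2} = \left(- 14 \cdot 5 \cdot 0 + 84\right)^{2} = \left(\left(-14\right) 0 + 84\right)^{2} = \left(0 + 84\right)^{2} = 84^{2} = 7056$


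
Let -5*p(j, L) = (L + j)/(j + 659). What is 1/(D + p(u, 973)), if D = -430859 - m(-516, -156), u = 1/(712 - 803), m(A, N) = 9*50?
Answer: -149920/64661889551 ≈ -2.3185e-6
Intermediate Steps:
m(A, N) = 450
u = -1/91 (u = 1/(-91) = -1/91 ≈ -0.010989)
p(j, L) = -(L + j)/(5*(659 + j)) (p(j, L) = -(L + j)/(5*(j + 659)) = -(L + j)/(5*(659 + j)))
D = -431309 (D = -430859 - 1*450 = -430859 - 450 = -431309)
1/(D + p(u, 973)) = 1/(-431309 + (-1*973 - 1*(-1/91))/(5*(659 - 1/91))) = 1/(-431309 + (-973 + 1/91)/(5*(59968/91))) = 1/(-431309 + (⅕)*(91/59968)*(-88542/91)) = 1/(-431309 - 44271/149920) = 1/(-64661889551/149920) = -149920/64661889551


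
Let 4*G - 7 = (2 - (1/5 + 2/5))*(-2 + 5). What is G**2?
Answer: 196/25 ≈ 7.8400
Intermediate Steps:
G = 14/5 (G = 7/4 + ((2 - (1/5 + 2/5))*(-2 + 5))/4 = 7/4 + ((2 - (1*(1/5) + 2*(1/5)))*3)/4 = 7/4 + ((2 - (1/5 + 2/5))*3)/4 = 7/4 + ((2 - 1*3/5)*3)/4 = 7/4 + ((2 - 3/5)*3)/4 = 7/4 + ((7/5)*3)/4 = 7/4 + (1/4)*(21/5) = 7/4 + 21/20 = 14/5 ≈ 2.8000)
G**2 = (14/5)**2 = 196/25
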